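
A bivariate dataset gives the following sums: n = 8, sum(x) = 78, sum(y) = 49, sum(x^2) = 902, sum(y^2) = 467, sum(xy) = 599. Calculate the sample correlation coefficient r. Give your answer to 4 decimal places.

Numerator: nΣxy − (Σx)(Σy) = 8·599 − (78)(49) = 970
Denominator: √[(nΣx²−(Σx)²)(nΣy²−(Σy)²)]
  nΣx²−(Σx)² = 8·902 − 6084 = 1132;  nΣy²−(Σy)² = 8·467 − 2401 = 1335
  √(1132·1335) = √1511220 = 1229.3169
r = 970 / 1229.3169 = 0.7891

0.7891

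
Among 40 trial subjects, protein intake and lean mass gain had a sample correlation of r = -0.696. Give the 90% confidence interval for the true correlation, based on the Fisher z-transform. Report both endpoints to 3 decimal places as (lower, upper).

(-0.811, -0.529)

z_r = atanh(-0.696) = -0.859500;  SE = 1/√(n−3) = 1/√37 = 0.164399
z-limits: -0.859500 ± 1.645·0.164399 = -0.859500 ± 0.270436 = [-1.129936, -0.589064]
ρ-limits: (tanh -1.129936, tanh -0.589064) = (-0.811, -0.529)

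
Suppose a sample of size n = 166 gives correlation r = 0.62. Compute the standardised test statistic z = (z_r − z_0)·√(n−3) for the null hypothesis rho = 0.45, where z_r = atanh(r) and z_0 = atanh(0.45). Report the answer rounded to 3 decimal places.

3.068

z_r = atanh(0.62) = 0.725005,  z_0 = atanh(0.45) = 0.484700
SE = 1/√(n−3) = 1/√163 = 0.078326
z = (z_r − z_0)/SE = (0.725005 − 0.484700) / 0.078326 = 0.240305 / 0.078326 = 3.068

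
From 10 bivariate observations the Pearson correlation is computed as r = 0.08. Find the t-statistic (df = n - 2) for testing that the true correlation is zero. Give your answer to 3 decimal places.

0.227

t = r·√(n−2) / √(1−r²) with r = 0.08, n = 10
  = 0.08·√8 / √(1 − 0.0064)
  = 0.08·2.828427 / 0.996795
  = 0.226274 / 0.996795 = 0.227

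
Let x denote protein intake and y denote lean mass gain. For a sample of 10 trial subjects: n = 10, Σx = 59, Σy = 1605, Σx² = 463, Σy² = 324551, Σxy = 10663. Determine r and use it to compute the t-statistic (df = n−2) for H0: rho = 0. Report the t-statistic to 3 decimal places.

S_xy = nΣxy − ΣxΣy = 10·10663 − 59·1605 = 106630 − 94695 = 11935
S_xx = nΣx² − (Σx)² = 10·463 − 59² = 4630 − 3481 = 1149
S_yy = nΣy² − (Σy)² = 10·324551 − 1605² = 3245510 − 2576025 = 669485
r = S_xy / √(S_xx·S_yy) = 11935 / √(1149·669485) = 11935 / √769238265 = 11935 / 27735.1449 = 0.4303
t = r·√(n−2)/√(1−r²) = 0.4303·√8 / √(1−0.185158) = 1.217072 / 0.902686 = 1.348

1.348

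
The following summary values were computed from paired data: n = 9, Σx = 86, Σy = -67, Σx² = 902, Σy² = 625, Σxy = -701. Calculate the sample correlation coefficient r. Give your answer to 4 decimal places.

Numerator: nΣxy − (Σx)(Σy) = 9·(-701) − (86)(-67) = -547
Denominator: √[(nΣx²−(Σx)²)(nΣy²−(Σy)²)]
  nΣx²−(Σx)² = 9·902 − 7396 = 722;  nΣy²−(Σy)² = 9·625 − 4489 = 1136
  √(722·1136) = √820192 = 905.6445
r = -547 / 905.6445 = -0.6040

-0.6040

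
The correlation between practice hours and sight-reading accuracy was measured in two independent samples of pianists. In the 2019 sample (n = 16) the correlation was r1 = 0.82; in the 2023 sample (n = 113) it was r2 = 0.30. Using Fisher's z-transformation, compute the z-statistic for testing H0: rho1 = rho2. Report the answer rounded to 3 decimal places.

2.889

Fisher z-transforms: z1 = atanh(0.82) = 1.156817, z2 = atanh(0.30) = 0.309520; difference d = 0.847297
Var(d) = 1/13 + 1/110 = 0.0769231 + 0.0090909 = 0.0860140
z = d/√Var(d) = 0.847297 / √0.0860140 = 0.847297 / 0.293281 = 2.889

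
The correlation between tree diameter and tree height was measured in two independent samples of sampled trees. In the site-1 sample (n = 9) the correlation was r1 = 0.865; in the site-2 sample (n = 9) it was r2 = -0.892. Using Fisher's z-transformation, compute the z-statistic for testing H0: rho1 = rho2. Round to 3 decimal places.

Fisher z-transforms: z1 = atanh(0.865) = 1.312871, z2 = atanh(-0.892) = -1.431629; difference d = 2.744500
Var(d) = 1/6 + 1/6 = 0.1666667 + 0.1666667 = 0.3333334
z = d/√Var(d) = 2.744500 / √0.3333334 = 2.744500 / 0.577350 = 4.754

4.754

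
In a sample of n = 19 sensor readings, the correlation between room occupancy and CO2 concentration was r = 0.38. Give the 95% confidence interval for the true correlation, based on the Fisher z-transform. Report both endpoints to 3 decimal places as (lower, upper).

(-0.090, 0.711)

z_r = atanh(0.38) = 0.400060;  SE = 1/√(n−3) = 1/√16 = 0.250000
z-limits: 0.400060 ± 1.960·0.250000 = 0.400060 ± 0.490000 = [-0.089940, 0.890060]
ρ-limits: (tanh -0.089940, tanh 0.890060) = (-0.090, 0.711)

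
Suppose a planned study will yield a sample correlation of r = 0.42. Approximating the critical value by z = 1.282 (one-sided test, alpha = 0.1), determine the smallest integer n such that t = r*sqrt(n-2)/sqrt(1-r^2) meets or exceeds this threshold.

10

Need r·√(n−2)/√(1−r²) ≥ 1.282
√(n−2) ≥ 1.282·√(1−0.1764) / 0.42 = 1.282·0.907524 / 0.42 = 2.7701
n−2 ≥ 7.6735  ⇒  n ≥ 9.6735
Smallest integer n = 10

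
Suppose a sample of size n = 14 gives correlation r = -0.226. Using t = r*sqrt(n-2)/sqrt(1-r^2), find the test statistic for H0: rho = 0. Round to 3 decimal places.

-0.804

1 − r² = 1 − 0.051076 = 0.948924;  √(1−r²) = 0.974127
√(n−2) = √12 = 3.464102
t = r·√(n−2)/√(1−r²) = -0.226 · 3.464102 / 0.974127 = -0.804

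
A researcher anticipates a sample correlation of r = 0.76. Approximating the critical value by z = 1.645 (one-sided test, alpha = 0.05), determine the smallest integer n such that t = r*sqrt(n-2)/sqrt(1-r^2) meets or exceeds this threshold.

4

Need r·√(n−2)/√(1−r²) ≥ 1.645
√(n−2) ≥ 1.645·√(1−0.5776) / 0.76 = 1.645·0.649923 / 0.76 = 1.4067
n−2 ≥ 1.9788  ⇒  n ≥ 3.9788
Smallest integer n = 4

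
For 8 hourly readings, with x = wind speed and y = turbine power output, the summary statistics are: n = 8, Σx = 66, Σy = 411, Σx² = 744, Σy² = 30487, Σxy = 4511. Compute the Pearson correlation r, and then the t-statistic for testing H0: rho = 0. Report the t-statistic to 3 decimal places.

3.500

Numerator: nΣxy − (Σx)(Σy) = 8·4511 − (66)(411) = 8962
Denominator: √[(nΣx²−(Σx)²)(nΣy²−(Σy)²)]
  nΣx²−(Σx)² = 8·744 − 4356 = 1596;  nΣy²−(Σy)² = 8·30487 − 168921 = 74975
  √(1596·74975) = √119660100 = 10938.9259
r = 8962 / 10938.9259 = 0.8193
t = r·√(n−2)/√(1−r²) = 0.8193·√6 / √(1−0.671252) = 2.006867 / 0.573366 = 3.500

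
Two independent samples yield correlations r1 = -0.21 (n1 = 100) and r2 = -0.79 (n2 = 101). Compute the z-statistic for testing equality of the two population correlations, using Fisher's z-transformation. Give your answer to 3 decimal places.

Fisher z-transforms: z1 = atanh(-0.21) = -0.213171, z2 = atanh(-0.79) = -1.071432; difference d = 0.858261
Var(d) = 1/97 + 1/98 = 0.0103093 + 0.0102041 = 0.0205134
z = d/√Var(d) = 0.858261 / √0.0205134 = 0.858261 / 0.143225 = 5.992

5.992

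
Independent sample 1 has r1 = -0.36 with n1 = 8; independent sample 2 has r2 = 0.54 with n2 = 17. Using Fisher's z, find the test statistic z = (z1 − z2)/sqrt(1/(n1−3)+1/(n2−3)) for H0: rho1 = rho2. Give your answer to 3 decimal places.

-1.883

Fisher z-transforms: z1 = atanh(-0.36) = -0.376886, z2 = atanh(0.54) = 0.604156; difference d = -0.981042
Var(d) = 1/5 + 1/14 = 0.2000000 + 0.0714286 = 0.2714286
z = d/√Var(d) = -0.981042 / √0.2714286 = -0.981042 / 0.520988 = -1.883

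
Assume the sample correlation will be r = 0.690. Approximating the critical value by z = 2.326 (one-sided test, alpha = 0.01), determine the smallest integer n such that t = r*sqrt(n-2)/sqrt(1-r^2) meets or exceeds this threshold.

8

r√(n−2)/√(1−r²) ≥ 2.326  ⇔  n−2 ≥ (2.326)²·(1−r²)/r²
(1−r²)/r² = (1−0.476100)/0.476100 = 1.1004
n ≥ 2 + 5.410276·1.1004 = 2 + 5.9535 = 7.9535
⌈7.9535⌉ = 8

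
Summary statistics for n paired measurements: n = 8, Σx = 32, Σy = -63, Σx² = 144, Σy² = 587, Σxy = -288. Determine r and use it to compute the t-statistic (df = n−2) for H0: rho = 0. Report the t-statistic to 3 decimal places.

-7.015

S_xy = nΣxy − ΣxΣy = 8·(-288) − 32·(-63) = -2304 − (-2016) = -288
S_xx = nΣx² − (Σx)² = 8·144 − 32² = 1152 − 1024 = 128
S_yy = nΣy² − (Σy)² = 8·587 − (-63)² = 4696 − 3969 = 727
r = S_xy / √(S_xx·S_yy) = -288 / √(128·727) = -288 / √93056 = -288 / 305.0508 = -0.9441
t = r·√(n−2)/√(1−r²) = -0.9441·√6 / √(1−0.891325) = -2.312563 / 0.329659 = -7.015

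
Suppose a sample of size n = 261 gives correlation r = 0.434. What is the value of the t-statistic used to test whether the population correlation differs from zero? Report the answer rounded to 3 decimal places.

7.753

1 − r² = 1 − 0.188356 = 0.811644;  √(1−r²) = 0.900913
√(n−2) = √259 = 16.093477
t = r·√(n−2)/√(1−r²) = 0.434 · 16.093477 / 0.900913 = 7.753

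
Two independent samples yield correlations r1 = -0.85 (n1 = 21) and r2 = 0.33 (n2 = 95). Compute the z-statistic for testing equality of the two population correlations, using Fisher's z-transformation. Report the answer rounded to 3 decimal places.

Fisher z-transforms: z1 = atanh(-0.85) = -1.256153, z2 = atanh(0.33) = 0.342828; difference d = -1.598981
Var(d) = 1/18 + 1/92 = 0.0555556 + 0.0108696 = 0.0664252
z = d/√Var(d) = -1.598981 / √0.0664252 = -1.598981 / 0.257731 = -6.204

-6.204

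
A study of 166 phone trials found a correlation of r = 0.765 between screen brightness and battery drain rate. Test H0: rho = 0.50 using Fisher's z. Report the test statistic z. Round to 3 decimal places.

z_r = atanh(0.765) = 1.008160,  z_0 = atanh(0.50) = 0.549306
SE = 1/√(n−3) = 1/√163 = 0.078326
z = (z_r − z_0)/SE = (1.008160 − 0.549306) / 0.078326 = 0.458854 / 0.078326 = 5.858

5.858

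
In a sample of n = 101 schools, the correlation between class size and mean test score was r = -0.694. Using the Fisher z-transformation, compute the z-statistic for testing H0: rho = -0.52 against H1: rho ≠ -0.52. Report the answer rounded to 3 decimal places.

-2.765

z_r = atanh(-0.694) = -0.855631,  z_0 = atanh(-0.52) = -0.576340
SE = 1/√(n−3) = 1/√98 = 0.101015
z = (z_r − z_0)/SE = (-0.855631 − (-0.576340)) / 0.101015 = -0.279291 / 0.101015 = -2.765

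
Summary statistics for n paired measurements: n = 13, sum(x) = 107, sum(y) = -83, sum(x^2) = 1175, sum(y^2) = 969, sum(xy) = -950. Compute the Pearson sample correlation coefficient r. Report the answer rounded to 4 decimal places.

-0.7423

S_xy = nΣxy − ΣxΣy = 13·(-950) − 107·(-83) = -12350 − (-8881) = -3469
S_xx = nΣx² − (Σx)² = 13·1175 − 107² = 15275 − 11449 = 3826
S_yy = nΣy² − (Σy)² = 13·969 − (-83)² = 12597 − 6889 = 5708
r = S_xy / √(S_xx·S_yy) = -3469 / √(3826·5708) = -3469 / √21838808 = -3469 / 4673.2010 = -0.7423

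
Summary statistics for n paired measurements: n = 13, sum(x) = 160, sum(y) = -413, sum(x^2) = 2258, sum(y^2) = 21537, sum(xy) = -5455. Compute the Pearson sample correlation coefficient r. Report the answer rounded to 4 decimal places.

Numerator: nΣxy − (Σx)(Σy) = 13·(-5455) − (160)(-413) = -4835
Denominator: √[(nΣx²−(Σx)²)(nΣy²−(Σy)²)]
  nΣx²−(Σx)² = 13·2258 − 25600 = 3754;  nΣy²−(Σy)² = 13·21537 − 170569 = 109412
  √(3754·109412) = √410732648 = 20266.5401
r = -4835 / 20266.5401 = -0.2386

-0.2386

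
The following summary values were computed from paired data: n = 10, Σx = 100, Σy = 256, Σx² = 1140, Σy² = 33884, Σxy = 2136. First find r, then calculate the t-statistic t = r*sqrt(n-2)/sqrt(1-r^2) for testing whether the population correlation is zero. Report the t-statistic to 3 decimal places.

S_xy = nΣxy − ΣxΣy = 10·2136 − 100·256 = 21360 − 25600 = -4240
S_xx = nΣx² − (Σx)² = 10·1140 − 100² = 11400 − 10000 = 1400
S_yy = nΣy² − (Σy)² = 10·33884 − 256² = 338840 − 65536 = 273304
r = S_xy / √(S_xx·S_yy) = -4240 / √(1400·273304) = -4240 / √382625600 = -4240 / 19560.8180 = -0.2168
t = r·√(n−2)/√(1−r²) = -0.2168·√8 / √(1−0.047002) = -0.613203 / 0.976216 = -0.628

-0.628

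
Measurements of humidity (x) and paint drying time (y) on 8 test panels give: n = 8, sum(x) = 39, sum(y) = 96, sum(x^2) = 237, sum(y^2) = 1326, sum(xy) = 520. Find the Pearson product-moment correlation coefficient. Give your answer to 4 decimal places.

S_xy = nΣxy − ΣxΣy = 8·520 − 39·96 = 4160 − 3744 = 416
S_xx = nΣx² − (Σx)² = 8·237 − 39² = 1896 − 1521 = 375
S_yy = nΣy² − (Σy)² = 8·1326 − 96² = 10608 − 9216 = 1392
r = S_xy / √(S_xx·S_yy) = 416 / √(375·1392) = 416 / √522000 = 416 / 722.4957 = 0.5758

0.5758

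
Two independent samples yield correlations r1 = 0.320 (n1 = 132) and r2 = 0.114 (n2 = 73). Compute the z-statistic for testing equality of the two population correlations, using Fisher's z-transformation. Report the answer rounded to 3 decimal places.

1.463

z1 = atanh(0.320) = 0.331647,  z2 = atanh(0.114) = 0.114498
SE = √(1/(n1−3) + 1/(n2−3)) = √(1/129 + 1/70) = √(0.0077519 + 0.0142857) = √0.0220376 = 0.148451
z = (z1 − z2)/SE = (0.331647 − 0.114498) / 0.148451 = 0.217149 / 0.148451 = 1.463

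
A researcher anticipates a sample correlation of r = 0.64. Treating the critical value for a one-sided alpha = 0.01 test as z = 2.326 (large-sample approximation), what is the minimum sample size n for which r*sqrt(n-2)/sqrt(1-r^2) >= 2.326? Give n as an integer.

10

Need r·√(n−2)/√(1−r²) ≥ 2.326
√(n−2) ≥ 2.326·√(1−0.4096) / 0.64 = 2.326·0.768375 / 0.64 = 2.7926
n−2 ≥ 7.7986  ⇒  n ≥ 9.7986
Smallest integer n = 10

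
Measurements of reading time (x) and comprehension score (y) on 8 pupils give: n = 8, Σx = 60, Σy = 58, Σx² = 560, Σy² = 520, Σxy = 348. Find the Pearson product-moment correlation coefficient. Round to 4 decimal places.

-0.8316

Numerator: nΣxy − (Σx)(Σy) = 8·348 − (60)(58) = -696
Denominator: √[(nΣx²−(Σx)²)(nΣy²−(Σy)²)]
  nΣx²−(Σx)² = 8·560 − 3600 = 880;  nΣy²−(Σy)² = 8·520 − 3364 = 796
  √(880·796) = √700480 = 836.9468
r = -696 / 836.9468 = -0.8316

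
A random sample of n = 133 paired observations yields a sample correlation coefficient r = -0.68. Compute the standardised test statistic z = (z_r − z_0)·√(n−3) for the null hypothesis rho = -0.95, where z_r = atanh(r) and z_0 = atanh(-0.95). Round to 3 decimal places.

Fisher z: atanh(-0.68) = -0.829114, atanh(-0.95) = -1.831781
z = (z_r − z_0)·√(n−3) = (-0.829114 − (-1.831781))·√130 = 1.002667 · 11.401754 = 11.432

11.432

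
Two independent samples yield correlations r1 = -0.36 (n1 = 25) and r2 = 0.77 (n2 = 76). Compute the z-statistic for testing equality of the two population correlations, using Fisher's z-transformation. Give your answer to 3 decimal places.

-5.745

Fisher z-transforms: z1 = atanh(-0.36) = -0.376886, z2 = atanh(0.77) = 1.020328; difference d = -1.397214
Var(d) = 1/22 + 1/73 = 0.0454545 + 0.0136986 = 0.0591531
z = d/√Var(d) = -1.397214 / √0.0591531 = -1.397214 / 0.243214 = -5.745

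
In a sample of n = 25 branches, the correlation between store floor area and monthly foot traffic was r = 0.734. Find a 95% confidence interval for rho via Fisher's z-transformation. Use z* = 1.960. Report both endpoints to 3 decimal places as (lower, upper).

(0.477, 0.875)

Fisher z: z_r = atanh(r) = ½·ln((1+0.734)/(1−0.734)) = 0.937345
SE(z) = 1/√(n−3) = 1/√22 = 0.213201
95% ⇒ z* = 1.960; margin = 1.960·0.213201 = 0.417874
CI on z-scale: (0.519471, 1.355219)
Back-transform: tanh(0.519471) = 0.477292, tanh(1.355219) = 0.875280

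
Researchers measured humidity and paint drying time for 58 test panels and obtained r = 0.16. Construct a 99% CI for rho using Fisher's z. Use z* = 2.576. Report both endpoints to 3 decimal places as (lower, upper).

(-0.184, 0.469)

Fisher z: z_r = atanh(r) = ½·ln((1+0.16)/(1−0.16)) = 0.161387
SE(z) = 1/√(n−3) = 1/√55 = 0.134840
99% ⇒ z* = 2.576; margin = 2.576·0.134840 = 0.347348
CI on z-scale: (-0.185961, 0.508735)
Back-transform: tanh(-0.185961) = -0.183847, tanh(0.508735) = 0.468959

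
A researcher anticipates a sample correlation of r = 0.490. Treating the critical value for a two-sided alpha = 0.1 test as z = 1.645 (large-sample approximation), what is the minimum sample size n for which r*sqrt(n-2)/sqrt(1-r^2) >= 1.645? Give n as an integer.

11

Need r·√(n−2)/√(1−r²) ≥ 1.645
√(n−2) ≥ 1.645·√(1−0.240100) / 0.490 = 1.645·0.871722 / 0.490 = 2.9265
n−2 ≥ 8.5644  ⇒  n ≥ 10.5644
Smallest integer n = 11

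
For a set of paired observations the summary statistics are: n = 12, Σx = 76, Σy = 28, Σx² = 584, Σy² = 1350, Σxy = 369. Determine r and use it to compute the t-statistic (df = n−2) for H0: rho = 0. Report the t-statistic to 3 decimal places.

S_xy = nΣxy − ΣxΣy = 12·369 − 76·28 = 4428 − 2128 = 2300
S_xx = nΣx² − (Σx)² = 12·584 − 76² = 7008 − 5776 = 1232
S_yy = nΣy² − (Σy)² = 12·1350 − 28² = 16200 − 784 = 15416
r = S_xy / √(S_xx·S_yy) = 2300 / √(1232·15416) = 2300 / √18992512 = 2300 / 4358.0399 = 0.5278
t = r·√(n−2)/√(1−r²) = 0.5278·√10 / √(1−0.278573) = 1.669050 / 0.849369 = 1.965

1.965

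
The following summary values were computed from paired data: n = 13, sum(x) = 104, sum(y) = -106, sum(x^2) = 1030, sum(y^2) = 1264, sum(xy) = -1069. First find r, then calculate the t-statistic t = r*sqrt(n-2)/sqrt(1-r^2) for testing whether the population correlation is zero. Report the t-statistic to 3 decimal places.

S_xy = nΣxy − ΣxΣy = 13·(-1069) − 104·(-106) = -13897 − (-11024) = -2873
S_xx = nΣx² − (Σx)² = 13·1030 − 104² = 13390 − 10816 = 2574
S_yy = nΣy² − (Σy)² = 13·1264 − (-106)² = 16432 − 11236 = 5196
r = S_xy / √(S_xx·S_yy) = -2873 / √(2574·5196) = -2873 / √13374504 = -2873 / 3657.1169 = -0.7856
t = r·√(n−2)/√(1−r²) = -0.7856·√11 / √(1−0.617167) = -2.605540 / 0.618735 = -4.211

-4.211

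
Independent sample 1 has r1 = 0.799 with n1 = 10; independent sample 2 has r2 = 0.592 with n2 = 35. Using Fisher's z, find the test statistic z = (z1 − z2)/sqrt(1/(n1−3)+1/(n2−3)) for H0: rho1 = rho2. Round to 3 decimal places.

z1 = atanh(0.799) = 1.095841,  z2 = atanh(0.592) = 0.680740
SE = √(1/(n1−3) + 1/(n2−3)) = √(1/7 + 1/32) = √(0.1428571 + 0.0312500) = √0.1741071 = 0.417261
z = (z1 − z2)/SE = (1.095841 − 0.680740) / 0.417261 = 0.415101 / 0.417261 = 0.995

0.995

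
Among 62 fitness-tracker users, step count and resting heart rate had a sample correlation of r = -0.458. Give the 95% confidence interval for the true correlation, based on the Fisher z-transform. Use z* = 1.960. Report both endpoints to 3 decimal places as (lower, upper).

z_r = atanh(-0.458) = -0.494777;  SE = 1/√(n−3) = 1/√59 = 0.130189
z-limits: -0.494777 ± 1.960·0.130189 = -0.494777 ± 0.255170 = [-0.749947, -0.239607]
ρ-limits: (tanh -0.749947, tanh -0.239607) = (-0.635, -0.235)

(-0.635, -0.235)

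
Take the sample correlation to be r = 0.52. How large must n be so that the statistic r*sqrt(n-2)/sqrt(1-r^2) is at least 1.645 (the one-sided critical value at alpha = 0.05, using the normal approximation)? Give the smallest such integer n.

10

r√(n−2)/√(1−r²) ≥ 1.645  ⇔  n−2 ≥ (1.645)²·(1−r²)/r²
(1−r²)/r² = (1−0.2704)/0.2704 = 2.6982
n ≥ 2 + 2.706025·2.6982 = 2 + 7.3014 = 9.3014
⌈9.3014⌉ = 10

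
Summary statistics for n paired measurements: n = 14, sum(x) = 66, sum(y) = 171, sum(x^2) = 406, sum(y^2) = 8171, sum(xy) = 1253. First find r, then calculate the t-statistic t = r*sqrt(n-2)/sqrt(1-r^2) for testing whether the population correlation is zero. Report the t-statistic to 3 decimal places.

S_xy = nΣxy − ΣxΣy = 14·1253 − 66·171 = 17542 − 11286 = 6256
S_xx = nΣx² − (Σx)² = 14·406 − 66² = 5684 − 4356 = 1328
S_yy = nΣy² − (Σy)² = 14·8171 − 171² = 114394 − 29241 = 85153
r = S_xy / √(S_xx·S_yy) = 6256 / √(1328·85153) = 6256 / √113083184 = 6256 / 10634.0577 = 0.5883
t = r·√(n−2)/√(1−r²) = 0.5883·√12 / √(1−0.346097) = 2.037931 / 0.808643 = 2.520

2.520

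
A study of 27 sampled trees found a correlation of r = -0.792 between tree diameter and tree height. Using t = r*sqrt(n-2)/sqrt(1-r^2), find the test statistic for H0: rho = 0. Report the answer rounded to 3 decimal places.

1 − r² = 1 − 0.627264 = 0.372736;  √(1−r²) = 0.610521
√(n−2) = √25 = 5.000000
t = r·√(n−2)/√(1−r²) = -0.792 · 5.000000 / 0.610521 = -6.486

-6.486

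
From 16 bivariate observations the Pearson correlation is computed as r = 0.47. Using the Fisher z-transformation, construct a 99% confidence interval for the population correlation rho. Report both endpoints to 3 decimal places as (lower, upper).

z_r = atanh(0.47) = 0.510070;  SE = 1/√(n−3) = 1/√13 = 0.277350
z-limits: 0.510070 ± 2.576·0.277350 = 0.510070 ± 0.714454 = [-0.204384, 1.224524]
ρ-limits: (tanh -0.204384, tanh 1.224524) = (-0.202, 0.841)

(-0.202, 0.841)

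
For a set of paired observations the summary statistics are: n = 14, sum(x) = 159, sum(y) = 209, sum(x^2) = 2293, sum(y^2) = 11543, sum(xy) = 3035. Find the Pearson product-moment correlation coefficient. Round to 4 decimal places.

S_xy = nΣxy − ΣxΣy = 14·3035 − 159·209 = 42490 − 33231 = 9259
S_xx = nΣx² − (Σx)² = 14·2293 − 159² = 32102 − 25281 = 6821
S_yy = nΣy² − (Σy)² = 14·11543 − 209² = 161602 − 43681 = 117921
r = S_xy / √(S_xx·S_yy) = 9259 / √(6821·117921) = 9259 / √804339141 = 9259 / 28360.8734 = 0.3265

0.3265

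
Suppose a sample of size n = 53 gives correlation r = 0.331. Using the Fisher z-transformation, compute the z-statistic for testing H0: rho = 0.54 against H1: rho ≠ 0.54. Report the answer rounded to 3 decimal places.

-1.840

z_r = atanh(0.331) = 0.343951,  z_0 = atanh(0.54) = 0.604156
SE = 1/√(n−3) = 1/√50 = 0.141421
z = (z_r − z_0)/SE = (0.343951 − 0.604156) / 0.141421 = -0.260205 / 0.141421 = -1.840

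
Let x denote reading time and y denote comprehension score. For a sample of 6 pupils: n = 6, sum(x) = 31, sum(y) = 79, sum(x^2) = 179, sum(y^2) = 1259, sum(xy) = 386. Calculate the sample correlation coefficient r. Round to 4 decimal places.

-0.3453

Numerator: nΣxy − (Σx)(Σy) = 6·386 − (31)(79) = -133
Denominator: √[(nΣx²−(Σx)²)(nΣy²−(Σy)²)]
  nΣx²−(Σx)² = 6·179 − 961 = 113;  nΣy²−(Σy)² = 6·1259 − 6241 = 1313
  √(113·1313) = √148369 = 385.1870
r = -133 / 385.1870 = -0.3453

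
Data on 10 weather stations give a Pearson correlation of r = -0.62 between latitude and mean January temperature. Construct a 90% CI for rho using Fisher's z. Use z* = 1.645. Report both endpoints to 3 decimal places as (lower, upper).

(-0.873, -0.103)

Fisher z: z_r = atanh(r) = ½·ln((1+(-0.62))/(1−(-0.62))) = -0.725005
SE(z) = 1/√(n−3) = 1/√7 = 0.377964
90% ⇒ z* = 1.645; margin = 1.645·0.377964 = 0.621751
CI on z-scale: (-1.346756, -0.103254)
Back-transform: tanh(-1.346756) = -0.873285, tanh(-0.103254) = -0.102889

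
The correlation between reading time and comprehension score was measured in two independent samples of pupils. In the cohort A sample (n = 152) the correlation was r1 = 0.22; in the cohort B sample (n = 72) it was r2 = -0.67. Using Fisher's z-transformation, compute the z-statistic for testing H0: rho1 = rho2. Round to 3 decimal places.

7.104

Fisher z-transforms: z1 = atanh(0.22) = 0.223656, z2 = atanh(-0.67) = -0.810743; difference d = 1.034399
Var(d) = 1/149 + 1/69 = 0.0067114 + 0.0144928 = 0.0212042
z = d/√Var(d) = 1.034399 / √0.0212042 = 1.034399 / 0.145617 = 7.104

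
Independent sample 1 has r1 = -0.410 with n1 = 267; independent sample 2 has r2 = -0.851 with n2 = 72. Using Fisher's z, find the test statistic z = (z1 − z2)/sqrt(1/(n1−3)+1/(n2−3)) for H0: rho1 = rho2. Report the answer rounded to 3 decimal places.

z1 = atanh(-0.410) = -0.435611,  z2 = atanh(-0.851) = -1.259768
SE = √(1/(n1−3) + 1/(n2−3)) = √(1/264 + 1/69) = √(0.0037879 + 0.0144928) = √0.0182807 = 0.135206
z = (z1 − z2)/SE = (-0.435611 − (-1.259768)) / 0.135206 = 0.824157 / 0.135206 = 6.096

6.096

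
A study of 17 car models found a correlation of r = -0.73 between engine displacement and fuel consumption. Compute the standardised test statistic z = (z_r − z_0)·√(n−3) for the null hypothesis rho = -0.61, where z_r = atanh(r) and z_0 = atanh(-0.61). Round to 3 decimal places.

-0.822

z_r = atanh(-0.73) = -0.928727,  z_0 = atanh(-0.61) = -0.708921
SE = 1/√(n−3) = 1/√14 = 0.267261
z = (z_r − z_0)/SE = (-0.928727 − (-0.708921)) / 0.267261 = -0.219806 / 0.267261 = -0.822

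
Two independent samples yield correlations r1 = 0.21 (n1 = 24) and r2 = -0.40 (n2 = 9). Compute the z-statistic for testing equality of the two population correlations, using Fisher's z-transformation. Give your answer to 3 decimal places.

1.376

z1 = atanh(0.21) = 0.213171,  z2 = atanh(-0.40) = -0.423649
SE = √(1/(n1−3) + 1/(n2−3)) = √(1/21 + 1/6) = √(0.0476190 + 0.1666667) = √0.2142857 = 0.462910
z = (z1 − z2)/SE = (0.213171 − (-0.423649)) / 0.462910 = 0.636820 / 0.462910 = 1.376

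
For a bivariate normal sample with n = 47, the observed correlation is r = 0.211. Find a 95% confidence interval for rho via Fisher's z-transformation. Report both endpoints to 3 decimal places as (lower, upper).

Fisher z: z_r = atanh(r) = ½·ln((1+0.211)/(1−0.211)) = 0.214218
SE(z) = 1/√(n−3) = 1/√44 = 0.150756
95% ⇒ z* = 1.960; margin = 1.960·0.150756 = 0.295482
CI on z-scale: (-0.081264, 0.509700)
Back-transform: tanh(-0.081264) = -0.081086, tanh(0.509700) = 0.469711

(-0.081, 0.470)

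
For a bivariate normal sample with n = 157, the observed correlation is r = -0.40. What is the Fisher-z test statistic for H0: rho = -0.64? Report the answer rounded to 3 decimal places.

4.151

z_r = atanh(-0.40) = -0.423649,  z_0 = atanh(-0.64) = -0.758174
SE = 1/√(n−3) = 1/√154 = 0.080582
z = (z_r − z_0)/SE = (-0.423649 − (-0.758174)) / 0.080582 = 0.334525 / 0.080582 = 4.151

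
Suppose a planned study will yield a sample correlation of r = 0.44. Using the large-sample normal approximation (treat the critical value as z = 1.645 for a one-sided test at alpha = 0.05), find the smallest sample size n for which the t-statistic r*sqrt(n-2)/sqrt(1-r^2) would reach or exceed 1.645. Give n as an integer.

Need r·√(n−2)/√(1−r²) ≥ 1.645
√(n−2) ≥ 1.645·√(1−0.1936) / 0.44 = 1.645·0.897998 / 0.44 = 3.3573
n−2 ≥ 11.2715  ⇒  n ≥ 13.2715
Smallest integer n = 14

14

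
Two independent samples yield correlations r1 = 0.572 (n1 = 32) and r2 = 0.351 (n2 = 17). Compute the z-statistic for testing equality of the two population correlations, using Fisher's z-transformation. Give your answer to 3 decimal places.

Fisher z-transforms: z1 = atanh(0.572) = 0.650490, z2 = atanh(0.351) = 0.366584; difference d = 0.283906
Var(d) = 1/29 + 1/14 = 0.0344828 + 0.0714286 = 0.1059114
z = d/√Var(d) = 0.283906 / √0.1059114 = 0.283906 / 0.325440 = 0.872

0.872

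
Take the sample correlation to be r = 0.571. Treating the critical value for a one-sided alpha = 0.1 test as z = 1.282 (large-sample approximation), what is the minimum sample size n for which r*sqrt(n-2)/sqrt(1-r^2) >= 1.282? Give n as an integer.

r√(n−2)/√(1−r²) ≥ 1.282  ⇔  n−2 ≥ (1.282)²·(1−r²)/r²
(1−r²)/r² = (1−0.326041)/0.326041 = 2.0671
n ≥ 2 + 1.643524·2.0671 = 2 + 3.3973 = 5.3973
⌈5.3973⌉ = 6

6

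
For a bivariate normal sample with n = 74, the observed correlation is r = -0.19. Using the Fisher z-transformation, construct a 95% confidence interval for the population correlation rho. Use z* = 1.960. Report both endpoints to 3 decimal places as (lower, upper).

Fisher z: z_r = atanh(r) = ½·ln((1+(-0.19))/(1−(-0.19))) = -0.192337
SE(z) = 1/√(n−3) = 1/√71 = 0.118678
95% ⇒ z* = 1.960; margin = 1.960·0.118678 = 0.232609
CI on z-scale: (-0.424946, 0.040272)
Back-transform: tanh(-0.424946) = -0.401089, tanh(0.040272) = 0.040250

(-0.401, 0.040)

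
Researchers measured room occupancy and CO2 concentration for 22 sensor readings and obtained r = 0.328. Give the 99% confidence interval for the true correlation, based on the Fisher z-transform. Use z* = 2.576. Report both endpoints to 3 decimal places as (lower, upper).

(-0.245, 0.731)

Fisher z: z_r = atanh(r) = ½·ln((1+0.328)/(1−0.328)) = 0.340585
SE(z) = 1/√(n−3) = 1/√19 = 0.229416
99% ⇒ z* = 2.576; margin = 2.576·0.229416 = 0.590976
CI on z-scale: (-0.250391, 0.931561)
Back-transform: tanh(-0.250391) = -0.245286, tanh(0.931561) = 0.731321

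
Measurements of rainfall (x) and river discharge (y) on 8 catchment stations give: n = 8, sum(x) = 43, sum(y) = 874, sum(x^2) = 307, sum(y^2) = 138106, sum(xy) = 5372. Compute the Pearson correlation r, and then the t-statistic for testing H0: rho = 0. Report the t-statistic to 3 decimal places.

S_xy = nΣxy − ΣxΣy = 8·5372 − 43·874 = 42976 − 37582 = 5394
S_xx = nΣx² − (Σx)² = 8·307 − 43² = 2456 − 1849 = 607
S_yy = nΣy² − (Σy)² = 8·138106 − 874² = 1104848 − 763876 = 340972
r = S_xy / √(S_xx·S_yy) = 5394 / √(607·340972) = 5394 / √206970004 = 5394 / 14386.4521 = 0.3749
t = r·√(n−2)/√(1−r²) = 0.3749·√6 / √(1−0.140550) = 0.918314 / 0.927065 = 0.991

0.991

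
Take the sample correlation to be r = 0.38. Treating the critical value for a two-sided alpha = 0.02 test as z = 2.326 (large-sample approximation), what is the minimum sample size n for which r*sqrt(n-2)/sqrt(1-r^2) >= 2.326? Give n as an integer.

Need r·√(n−2)/√(1−r²) ≥ 2.326
√(n−2) ≥ 2.326·√(1−0.1444) / 0.38 = 2.326·0.924986 / 0.38 = 5.6619
n−2 ≥ 32.0571  ⇒  n ≥ 34.0571
Smallest integer n = 35

35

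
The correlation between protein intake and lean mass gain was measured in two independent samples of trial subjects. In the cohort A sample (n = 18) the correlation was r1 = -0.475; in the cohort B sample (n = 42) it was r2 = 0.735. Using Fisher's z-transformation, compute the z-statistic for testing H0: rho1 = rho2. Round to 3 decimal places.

Fisher z-transforms: z1 = atanh(-0.475) = -0.516508, z2 = atanh(0.735) = 0.939516; difference d = -1.456024
Var(d) = 1/15 + 1/39 = 0.0666667 + 0.0256410 = 0.0923077
z = d/√Var(d) = -1.456024 / √0.0923077 = -1.456024 / 0.303822 = -4.792

-4.792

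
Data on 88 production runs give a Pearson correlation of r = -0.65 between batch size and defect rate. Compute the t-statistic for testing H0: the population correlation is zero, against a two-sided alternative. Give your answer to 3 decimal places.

1 − r² = 1 − 0.4225 = 0.5775;  √(1−r²) = 0.759934
√(n−2) = √86 = 9.273618
t = r·√(n−2)/√(1−r²) = -0.65 · 9.273618 / 0.759934 = -7.932

-7.932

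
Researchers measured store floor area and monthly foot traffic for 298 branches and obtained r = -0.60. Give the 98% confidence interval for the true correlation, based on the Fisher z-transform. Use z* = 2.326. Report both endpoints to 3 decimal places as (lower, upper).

(-0.680, -0.506)

z_r = atanh(-0.60) = -0.693147;  SE = 1/√(n−3) = 1/√295 = 0.058222
z-limits: -0.693147 ± 2.326·0.058222 = -0.693147 ± 0.135424 = [-0.828571, -0.557723]
ρ-limits: (tanh -0.828571, tanh -0.557723) = (-0.680, -0.506)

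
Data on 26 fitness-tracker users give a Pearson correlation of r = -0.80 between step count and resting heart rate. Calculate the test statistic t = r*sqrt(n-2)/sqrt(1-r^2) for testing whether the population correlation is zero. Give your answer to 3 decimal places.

1 − r² = 1 − 0.6400 = 0.3600;  √(1−r²) = 0.600000
√(n−2) = √24 = 4.898979
t = r·√(n−2)/√(1−r²) = -0.80 · 4.898979 / 0.600000 = -6.532

-6.532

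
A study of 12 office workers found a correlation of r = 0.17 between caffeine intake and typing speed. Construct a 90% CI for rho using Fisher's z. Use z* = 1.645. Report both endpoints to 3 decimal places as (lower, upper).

Fisher z: z_r = atanh(r) = ½·ln((1+0.17)/(1−0.17)) = 0.171667
SE(z) = 1/√(n−3) = 1/√9 = 0.333333
90% ⇒ z* = 1.645; margin = 1.645·0.333333 = 0.548333
CI on z-scale: (-0.376666, 0.720000)
Back-transform: tanh(-0.376666) = -0.359809, tanh(0.720000) = 0.616909

(-0.360, 0.617)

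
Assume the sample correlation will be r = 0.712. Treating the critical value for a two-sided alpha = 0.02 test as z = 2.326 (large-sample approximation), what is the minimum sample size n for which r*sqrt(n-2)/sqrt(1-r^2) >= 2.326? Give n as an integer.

Need r·√(n−2)/√(1−r²) ≥ 2.326
√(n−2) ≥ 2.326·√(1−0.506944) / 0.712 = 2.326·0.702179 / 0.712 = 2.2939
n−2 ≥ 5.2620  ⇒  n ≥ 7.2620
Smallest integer n = 8

8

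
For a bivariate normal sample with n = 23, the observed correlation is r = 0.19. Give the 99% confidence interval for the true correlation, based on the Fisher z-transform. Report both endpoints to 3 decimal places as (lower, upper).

(-0.366, 0.646)

Fisher z: z_r = atanh(r) = ½·ln((1+0.19)/(1−0.19)) = 0.192337
SE(z) = 1/√(n−3) = 1/√20 = 0.223607
99% ⇒ z* = 2.576; margin = 2.576·0.223607 = 0.576012
CI on z-scale: (-0.383675, 0.768349)
Back-transform: tanh(-0.383675) = -0.365895, tanh(0.768349) = 0.645968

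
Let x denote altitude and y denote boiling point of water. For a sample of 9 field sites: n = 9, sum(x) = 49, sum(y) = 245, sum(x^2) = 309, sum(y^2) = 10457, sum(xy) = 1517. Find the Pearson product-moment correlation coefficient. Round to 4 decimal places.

0.4579

Numerator: nΣxy − (Σx)(Σy) = 9·1517 − (49)(245) = 1648
Denominator: √[(nΣx²−(Σx)²)(nΣy²−(Σy)²)]
  nΣx²−(Σx)² = 9·309 − 2401 = 380;  nΣy²−(Σy)² = 9·10457 − 60025 = 34088
  √(380·34088) = √12953440 = 3599.0888
r = 1648 / 3599.0888 = 0.4579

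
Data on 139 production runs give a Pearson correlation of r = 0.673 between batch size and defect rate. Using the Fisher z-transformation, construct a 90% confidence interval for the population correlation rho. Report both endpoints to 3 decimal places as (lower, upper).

Fisher z: z_r = atanh(r) = ½·ln((1+0.673)/(1−0.673)) = 0.816207
SE(z) = 1/√(n−3) = 1/√136 = 0.085749
90% ⇒ z* = 1.645; margin = 1.645·0.085749 = 0.141057
CI on z-scale: (0.675150, 0.957264)
Back-transform: tanh(0.675150) = 0.588357, tanh(0.957264) = 0.743054

(0.588, 0.743)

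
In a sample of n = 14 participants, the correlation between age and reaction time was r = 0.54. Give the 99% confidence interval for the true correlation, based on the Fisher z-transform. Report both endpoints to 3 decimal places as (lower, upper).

Fisher z: z_r = atanh(r) = ½·ln((1+0.54)/(1−0.54)) = 0.604156
SE(z) = 1/√(n−3) = 1/√11 = 0.301511
99% ⇒ z* = 2.576; margin = 2.576·0.301511 = 0.776692
CI on z-scale: (-0.172536, 1.380848)
Back-transform: tanh(-0.172536) = -0.170844, tanh(1.380848) = 0.881141

(-0.171, 0.881)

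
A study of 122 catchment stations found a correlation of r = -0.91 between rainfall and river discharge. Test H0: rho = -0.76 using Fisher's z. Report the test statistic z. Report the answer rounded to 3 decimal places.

-5.796

z_r = atanh(-0.91) = -1.527524,  z_0 = atanh(-0.76) = -0.996215
SE = 1/√(n−3) = 1/√119 = 0.091670
z = (z_r − z_0)/SE = (-1.527524 − (-0.996215)) / 0.091670 = -0.531309 / 0.091670 = -5.796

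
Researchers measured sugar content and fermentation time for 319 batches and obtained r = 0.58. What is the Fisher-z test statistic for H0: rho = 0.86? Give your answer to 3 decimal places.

Fisher z: atanh(0.58) = 0.662463, atanh(0.86) = 1.293345
z = (z_r − z_0)·√(n−3) = (0.662463 − 1.293345)·√316 = -0.630882 · 17.776389 = -11.215

-11.215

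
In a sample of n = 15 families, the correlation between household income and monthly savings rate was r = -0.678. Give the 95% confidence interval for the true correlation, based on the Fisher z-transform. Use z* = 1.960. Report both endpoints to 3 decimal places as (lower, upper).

(-0.883, -0.254)

z_r = atanh(-0.678) = -0.825403;  SE = 1/√(n−3) = 1/√12 = 0.288675
z-limits: -0.825403 ± 1.960·0.288675 = -0.825403 ± 0.565803 = [-1.391206, -0.259600]
ρ-limits: (tanh -1.391206, tanh -0.259600) = (-0.883, -0.254)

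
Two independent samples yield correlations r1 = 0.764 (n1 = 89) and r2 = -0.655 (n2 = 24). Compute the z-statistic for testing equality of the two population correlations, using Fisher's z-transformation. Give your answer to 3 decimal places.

7.353

Fisher z-transforms: z1 = atanh(0.764) = 1.005754, z2 = atanh(-0.655) = -0.784006; difference d = 1.789760
Var(d) = 1/86 + 1/21 = 0.0116279 + 0.0476190 = 0.0592469
z = d/√Var(d) = 1.789760 / √0.0592469 = 1.789760 / 0.243407 = 7.353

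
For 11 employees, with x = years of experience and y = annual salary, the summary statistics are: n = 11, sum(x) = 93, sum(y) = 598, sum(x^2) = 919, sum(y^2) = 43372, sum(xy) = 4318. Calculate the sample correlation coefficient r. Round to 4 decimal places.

Numerator: nΣxy − (Σx)(Σy) = 11·4318 − (93)(598) = -8116
Denominator: √[(nΣx²−(Σx)²)(nΣy²−(Σy)²)]
  nΣx²−(Σx)² = 11·919 − 8649 = 1460;  nΣy²−(Σy)² = 11·43372 − 357604 = 119488
  √(1460·119488) = √174452480 = 13208.0460
r = -8116 / 13208.0460 = -0.6145

-0.6145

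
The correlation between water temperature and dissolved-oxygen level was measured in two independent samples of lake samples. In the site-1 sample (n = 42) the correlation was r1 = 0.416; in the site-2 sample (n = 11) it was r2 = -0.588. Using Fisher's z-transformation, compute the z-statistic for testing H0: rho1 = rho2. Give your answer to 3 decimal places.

z1 = atanh(0.416) = 0.442845,  z2 = atanh(-0.588) = -0.674604
SE = √(1/(n1−3) + 1/(n2−3)) = √(1/39 + 1/8) = √(0.0256410 + 0.1250000) = √0.1506410 = 0.388125
z = (z1 − z2)/SE = (0.442845 − (-0.674604)) / 0.388125 = 1.117449 / 0.388125 = 2.879

2.879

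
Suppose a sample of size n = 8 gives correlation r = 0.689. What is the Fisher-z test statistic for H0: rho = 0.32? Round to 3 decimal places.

Fisher z: atanh(0.689) = 0.846050, atanh(0.32) = 0.331647
z = (z_r − z_0)·√(n−3) = (0.846050 − 0.331647)·√5 = 0.514403 · 2.236068 = 1.150

1.150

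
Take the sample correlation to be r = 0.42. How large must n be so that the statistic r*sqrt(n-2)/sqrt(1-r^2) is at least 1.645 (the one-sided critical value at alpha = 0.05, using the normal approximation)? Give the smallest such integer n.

15

Need r·√(n−2)/√(1−r²) ≥ 1.645
√(n−2) ≥ 1.645·√(1−0.1764) / 0.42 = 1.645·0.907524 / 0.42 = 3.5545
n−2 ≥ 12.6345  ⇒  n ≥ 14.6345
Smallest integer n = 15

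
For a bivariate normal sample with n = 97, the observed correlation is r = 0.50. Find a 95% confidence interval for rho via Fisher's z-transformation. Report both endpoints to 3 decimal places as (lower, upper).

(0.334, 0.636)

Fisher z: z_r = atanh(r) = ½·ln((1+0.50)/(1−0.50)) = 0.549306
SE(z) = 1/√(n−3) = 1/√94 = 0.103142
95% ⇒ z* = 1.960; margin = 1.960·0.103142 = 0.202158
CI on z-scale: (0.347148, 0.751464)
Back-transform: tanh(0.347148) = 0.333844, tanh(0.751464) = 0.636022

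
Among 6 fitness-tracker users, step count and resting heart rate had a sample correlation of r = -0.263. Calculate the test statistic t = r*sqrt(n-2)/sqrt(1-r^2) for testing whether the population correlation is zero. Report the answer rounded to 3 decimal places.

t = r·√(n−2) / √(1−r²) with r = -0.263, n = 6
  = -0.263·√4 / √(1 − 0.069169)
  = -0.263·2.000000 / 0.964796
  = -0.526000 / 0.964796 = -0.545

-0.545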